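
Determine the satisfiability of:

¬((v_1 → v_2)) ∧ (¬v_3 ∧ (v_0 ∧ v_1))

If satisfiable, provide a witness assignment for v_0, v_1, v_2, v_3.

v_0=T, v_1=T, v_2=F, v_3=F

  ¬((v_1 → v_2)) = True
    v_1 → v_2 = False
  ¬v_3 ∧ (v_0 ∧ v_1) = True
    ¬v_3 = True
    v_0 ∧ v_1 = True
Both conjuncts True, so the formula holds.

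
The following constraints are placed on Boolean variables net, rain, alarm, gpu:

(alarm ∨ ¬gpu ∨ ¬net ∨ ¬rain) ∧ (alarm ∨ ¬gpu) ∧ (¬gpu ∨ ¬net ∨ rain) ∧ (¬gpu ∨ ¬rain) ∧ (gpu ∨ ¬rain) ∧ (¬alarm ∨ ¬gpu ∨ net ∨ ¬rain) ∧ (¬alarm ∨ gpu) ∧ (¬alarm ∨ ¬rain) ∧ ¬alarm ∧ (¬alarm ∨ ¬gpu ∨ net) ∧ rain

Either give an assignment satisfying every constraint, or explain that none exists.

No satisfying assignment exists.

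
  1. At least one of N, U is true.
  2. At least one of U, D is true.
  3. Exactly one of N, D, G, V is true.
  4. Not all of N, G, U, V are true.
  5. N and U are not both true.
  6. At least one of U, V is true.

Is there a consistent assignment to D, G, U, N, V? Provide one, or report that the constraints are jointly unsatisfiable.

D = False, G = False, U = True, N = False, V = True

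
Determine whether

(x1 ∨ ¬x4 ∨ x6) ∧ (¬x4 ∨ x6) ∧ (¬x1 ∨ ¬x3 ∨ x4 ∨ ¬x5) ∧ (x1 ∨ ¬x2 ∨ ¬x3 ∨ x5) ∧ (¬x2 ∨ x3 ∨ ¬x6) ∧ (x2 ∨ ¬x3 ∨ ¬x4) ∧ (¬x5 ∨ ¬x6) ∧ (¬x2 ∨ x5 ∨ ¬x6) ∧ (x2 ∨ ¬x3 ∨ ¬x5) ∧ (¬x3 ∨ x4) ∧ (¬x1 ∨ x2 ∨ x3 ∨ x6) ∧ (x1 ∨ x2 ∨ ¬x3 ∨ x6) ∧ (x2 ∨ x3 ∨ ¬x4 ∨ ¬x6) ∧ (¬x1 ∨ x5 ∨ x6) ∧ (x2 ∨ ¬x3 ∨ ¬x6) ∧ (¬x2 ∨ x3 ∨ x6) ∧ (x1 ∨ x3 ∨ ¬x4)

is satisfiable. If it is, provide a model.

x1 = False, x2 = False, x3 = False, x4 = False, x5 = False, x6 = True

Set x1 = False.
Set x2 = False.
Try x3 = True:
  (x2 ∨ ¬x3 ∨ ¬x4) forces x4 = False.
  clause (¬x3 ∨ x4) is falsified — backtrack.
So x3 = False.
  then (x1 ∨ x3 ∨ ¬x4) forces x4 = False.
Set x5 = False.
Set x6 = True.
All clauses satisfied.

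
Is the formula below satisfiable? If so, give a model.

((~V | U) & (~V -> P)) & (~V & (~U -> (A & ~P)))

U: True, A: True, P: True, V: False

  (~V | U) & (~V -> P) = True
    ~V | U = True
      ~V = True
    ~V -> P = True
      ~V = True
  ~V & (~U -> (A & ~P)) = True
    ~V = True
    ~U -> (A & ~P) = True
      ~U = False
      A & ~P = False
        ~P = False
Both conjuncts True, so the formula holds.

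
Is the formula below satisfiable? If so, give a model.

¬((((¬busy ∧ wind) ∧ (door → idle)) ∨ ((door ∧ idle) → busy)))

busy=F, door=T, wind=F, idle=T

  ¬((((¬busy ∧ wind) ∧ (door → idle)) ∨ ((door ∧ idle) → busy))) = True
    ((¬busy ∧ wind) ∧ (door → idle)) ∨ ((door ∧ idle) → busy) = False
      (¬busy ∧ wind) ∧ (door → idle) = False
        ¬busy ∧ wind = False
          ¬busy = True
        door → idle = True
      (door ∧ idle) → busy = False
        door ∧ idle = True
The formula evaluates to True.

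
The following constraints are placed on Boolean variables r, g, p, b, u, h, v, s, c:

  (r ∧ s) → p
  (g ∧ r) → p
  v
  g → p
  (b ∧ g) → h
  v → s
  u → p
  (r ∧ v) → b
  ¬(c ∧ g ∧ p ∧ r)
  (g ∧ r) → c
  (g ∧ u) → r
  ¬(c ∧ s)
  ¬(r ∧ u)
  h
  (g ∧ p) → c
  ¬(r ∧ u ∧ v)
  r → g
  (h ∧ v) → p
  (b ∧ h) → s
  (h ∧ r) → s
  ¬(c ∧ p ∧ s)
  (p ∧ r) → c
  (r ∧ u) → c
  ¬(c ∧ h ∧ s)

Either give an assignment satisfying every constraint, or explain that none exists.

r=F, g=F, p=T, b=F, u=F, h=T, v=T, s=T, c=F

Unit clause (h) forces h = True.
Unit clause (v) forces v = True.
In (¬h ∨ p ∨ ¬v) only p is left, so p = True.
In (s ∨ ¬v) only s is left, so s = True.
In (¬c ∨ ¬p ∨ ¬s) only ¬c is left, so c = False.
In (c ∨ ¬p ∨ ¬r) only ¬r is left, so r = False.
In (c ∨ ¬g ∨ ¬p) only ¬g is left, so g = False.
Set b = False.
Set u = False.
All clauses satisfied.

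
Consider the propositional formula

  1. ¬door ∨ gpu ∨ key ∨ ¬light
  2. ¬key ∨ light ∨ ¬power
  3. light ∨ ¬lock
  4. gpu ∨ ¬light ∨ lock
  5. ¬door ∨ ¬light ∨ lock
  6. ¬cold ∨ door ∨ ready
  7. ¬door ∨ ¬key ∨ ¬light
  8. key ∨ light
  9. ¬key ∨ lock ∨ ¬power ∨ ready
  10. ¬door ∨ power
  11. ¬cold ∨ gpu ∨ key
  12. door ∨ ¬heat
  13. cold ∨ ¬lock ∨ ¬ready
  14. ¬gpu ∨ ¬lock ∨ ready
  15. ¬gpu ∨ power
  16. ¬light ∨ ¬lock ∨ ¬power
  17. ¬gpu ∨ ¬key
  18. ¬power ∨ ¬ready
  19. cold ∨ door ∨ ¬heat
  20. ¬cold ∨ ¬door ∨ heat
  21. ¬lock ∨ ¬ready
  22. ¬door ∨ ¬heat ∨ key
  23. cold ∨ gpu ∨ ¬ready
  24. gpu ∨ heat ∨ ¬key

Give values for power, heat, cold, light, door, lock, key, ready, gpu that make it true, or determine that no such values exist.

power = True; heat = False; cold = False; light = True; door = False; lock = False; key = False; ready = False; gpu = True

Set power = True.
  then (¬power ∨ ¬ready) forces ready = False.
Try heat = True:
  (door ∨ ¬heat) forces door = True.
  (¬door ∨ ¬heat ∨ key) forces key = True.
  (¬key ∨ light ∨ ¬power) forces light = True.
  clause (¬door ∨ ¬key ∨ ¬light) is falsified — backtrack.
So heat = False.
Set cold = False.
Try light = False:
  (¬key ∨ light ∨ ¬power) forces key = False.
  clause (key ∨ light) is falsified — backtrack.
So light = True.
  then (¬light ∨ ¬lock ∨ ¬power) forces lock = False.
  then (gpu ∨ ¬light ∨ lock) forces gpu = True.
  then (¬door ∨ ¬light ∨ lock) forces door = False.
  then (¬key ∨ lock ∨ ¬power ∨ ready) forces key = False.
All clauses satisfied.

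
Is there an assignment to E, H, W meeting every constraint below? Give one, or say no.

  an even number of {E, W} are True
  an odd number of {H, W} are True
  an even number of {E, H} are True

Adding constraints 1, 2, 3 mod 2: every variable appears an even number of times on the left, so the left side is 0.
But the right sides sum to 1 (mod 2). 0 ≠ 1 — the system is inconsistent.

No satisfying assignment exists.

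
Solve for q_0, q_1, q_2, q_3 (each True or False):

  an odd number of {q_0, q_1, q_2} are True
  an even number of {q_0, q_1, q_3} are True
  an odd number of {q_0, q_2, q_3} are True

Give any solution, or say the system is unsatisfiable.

q_0 = False; q_1 = True; q_2 = False; q_3 = True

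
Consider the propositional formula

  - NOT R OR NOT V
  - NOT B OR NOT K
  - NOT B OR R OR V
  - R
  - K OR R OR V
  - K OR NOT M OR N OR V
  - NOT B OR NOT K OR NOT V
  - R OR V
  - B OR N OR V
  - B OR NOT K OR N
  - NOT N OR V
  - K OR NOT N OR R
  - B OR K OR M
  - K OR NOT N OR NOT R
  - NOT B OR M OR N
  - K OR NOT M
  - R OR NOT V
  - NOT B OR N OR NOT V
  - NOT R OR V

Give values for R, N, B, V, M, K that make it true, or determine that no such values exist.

Case R = True:
  (NOT R OR NOT V) forces V = False.
  Clause (NOT R OR V) is falsified — contradiction.
Case R = False:
  Clause (R) is falsified — contradiction.
Both cases fail, so the formula is unsatisfiable.

Unsatisfiable — no assignment works.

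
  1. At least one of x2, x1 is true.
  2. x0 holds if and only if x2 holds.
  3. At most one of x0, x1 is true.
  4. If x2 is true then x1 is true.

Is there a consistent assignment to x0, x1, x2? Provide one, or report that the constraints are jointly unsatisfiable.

x0=F; x1=T; x2=F

  (1) {x2, x1}: 1 true — at least one ✓
  (2) x0=F, x2=F — same ✓
  (3) {x0, x1}: 1 true — at most one ✓
  (4) x2=F ⇒ x1: vacuous ✓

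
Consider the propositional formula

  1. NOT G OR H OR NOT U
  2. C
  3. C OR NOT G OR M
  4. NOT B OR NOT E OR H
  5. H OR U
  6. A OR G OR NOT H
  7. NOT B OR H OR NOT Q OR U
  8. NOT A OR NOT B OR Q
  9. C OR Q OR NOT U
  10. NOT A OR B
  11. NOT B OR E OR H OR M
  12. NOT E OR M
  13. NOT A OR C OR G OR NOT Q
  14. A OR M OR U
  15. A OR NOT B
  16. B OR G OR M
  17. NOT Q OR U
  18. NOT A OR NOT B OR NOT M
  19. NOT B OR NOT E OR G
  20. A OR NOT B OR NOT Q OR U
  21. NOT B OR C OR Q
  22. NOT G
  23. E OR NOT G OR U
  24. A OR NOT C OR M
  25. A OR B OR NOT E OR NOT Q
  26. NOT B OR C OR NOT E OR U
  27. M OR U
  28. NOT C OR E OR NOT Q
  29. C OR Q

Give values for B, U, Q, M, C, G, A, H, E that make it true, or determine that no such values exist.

B: False; U: True; Q: False; M: True; C: True; G: False; A: False; H: False; E: True

Unit clause (C) forces C = True.
Unit clause (NOT G) forces G = False.
Set B = False.
  then (NOT A OR B) forces A = False.
  then (B OR G OR M) forces M = True.
  then (A OR G OR NOT H) forces H = False.
  then (H OR U) forces U = True.
Try Q = True:
  (A OR B OR NOT E OR NOT Q) forces E = False.
  clause (NOT C OR E OR NOT Q) is falsified — backtrack.
So Q = False.
Set E = True.
All clauses satisfied.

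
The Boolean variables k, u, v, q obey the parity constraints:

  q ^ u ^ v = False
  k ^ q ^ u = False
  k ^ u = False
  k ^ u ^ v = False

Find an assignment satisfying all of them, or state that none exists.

k = False, u = False, v = False, q = False

q ^ u ^ v = F ^ F ^ F = False ✓
k ^ q ^ u = F ^ F ^ F = False ✓
k ^ u = F ^ F = False ✓
k ^ u ^ v = F ^ F ^ F = False ✓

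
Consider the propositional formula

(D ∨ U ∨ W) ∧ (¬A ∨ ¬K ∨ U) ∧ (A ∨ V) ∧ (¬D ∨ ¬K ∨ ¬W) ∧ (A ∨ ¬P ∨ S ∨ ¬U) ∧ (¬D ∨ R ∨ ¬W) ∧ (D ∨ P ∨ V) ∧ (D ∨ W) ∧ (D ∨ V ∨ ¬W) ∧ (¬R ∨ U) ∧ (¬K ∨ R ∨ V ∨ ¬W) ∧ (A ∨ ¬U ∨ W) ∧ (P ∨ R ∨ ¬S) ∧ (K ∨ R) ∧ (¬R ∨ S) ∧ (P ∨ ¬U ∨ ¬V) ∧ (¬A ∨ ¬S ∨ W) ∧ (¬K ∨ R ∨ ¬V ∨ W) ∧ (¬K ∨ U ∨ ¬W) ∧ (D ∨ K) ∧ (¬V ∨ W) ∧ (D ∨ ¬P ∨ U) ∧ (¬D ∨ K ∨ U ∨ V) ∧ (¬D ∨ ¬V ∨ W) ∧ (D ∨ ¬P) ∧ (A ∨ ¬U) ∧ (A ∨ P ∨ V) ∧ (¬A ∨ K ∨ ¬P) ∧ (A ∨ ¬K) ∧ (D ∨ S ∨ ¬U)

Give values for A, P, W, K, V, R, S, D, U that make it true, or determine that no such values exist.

Set A = True.
Set P = False.
Set W = False.
  then (D ∨ W) forces D = True.
  then (¬A ∨ ¬S ∨ W) forces S = False.
  then (¬V ∨ W) forces V = False.
  then (¬R ∨ S) forces R = False.
  then (K ∨ R) forces K = True.
  then (¬A ∨ ¬K ∨ U) forces U = True.
All clauses satisfied.

A = True, P = False, W = False, K = True, V = False, R = False, S = False, D = True, U = True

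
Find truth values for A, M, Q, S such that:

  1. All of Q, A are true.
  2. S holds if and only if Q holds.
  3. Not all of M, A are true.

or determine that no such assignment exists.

A = True, M = False, Q = True, S = True

  (1) {Q, A}: all 2 true ✓
  (2) S=T, Q=T — same ✓
  (3) {M, A}: 1/2 true — not all ✓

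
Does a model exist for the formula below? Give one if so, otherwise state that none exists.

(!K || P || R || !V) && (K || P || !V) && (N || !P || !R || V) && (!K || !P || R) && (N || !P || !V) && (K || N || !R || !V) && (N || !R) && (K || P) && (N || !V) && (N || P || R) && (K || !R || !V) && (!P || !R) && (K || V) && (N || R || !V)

Set N = True.
Set K = True.
Set V = False.
Set R = False.
  then (!K || !P || R) forces P = False.
All clauses satisfied.

N: True, K: True, V: False, R: False, P: False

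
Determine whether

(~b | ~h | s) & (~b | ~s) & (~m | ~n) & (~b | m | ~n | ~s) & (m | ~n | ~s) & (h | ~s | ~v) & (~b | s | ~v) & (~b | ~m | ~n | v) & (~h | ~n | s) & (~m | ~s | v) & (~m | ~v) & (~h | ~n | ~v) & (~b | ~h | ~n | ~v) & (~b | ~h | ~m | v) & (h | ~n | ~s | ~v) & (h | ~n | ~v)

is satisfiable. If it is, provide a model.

Set h = True.
Try b = True:
  (~b | ~h | s) forces s = True.
  clause (~b | ~s) is falsified — backtrack.
So b = False.
Set v = False.
Try n = True:
  (~m | ~n) forces m = False.
  (m | ~n | ~s) forces s = False.
  clause (~h | ~n | s) is falsified — backtrack.
So n = False.
Set s = False.
Set m = False.
All clauses satisfied.

h: True, b: False, v: False, n: False, s: False, m: False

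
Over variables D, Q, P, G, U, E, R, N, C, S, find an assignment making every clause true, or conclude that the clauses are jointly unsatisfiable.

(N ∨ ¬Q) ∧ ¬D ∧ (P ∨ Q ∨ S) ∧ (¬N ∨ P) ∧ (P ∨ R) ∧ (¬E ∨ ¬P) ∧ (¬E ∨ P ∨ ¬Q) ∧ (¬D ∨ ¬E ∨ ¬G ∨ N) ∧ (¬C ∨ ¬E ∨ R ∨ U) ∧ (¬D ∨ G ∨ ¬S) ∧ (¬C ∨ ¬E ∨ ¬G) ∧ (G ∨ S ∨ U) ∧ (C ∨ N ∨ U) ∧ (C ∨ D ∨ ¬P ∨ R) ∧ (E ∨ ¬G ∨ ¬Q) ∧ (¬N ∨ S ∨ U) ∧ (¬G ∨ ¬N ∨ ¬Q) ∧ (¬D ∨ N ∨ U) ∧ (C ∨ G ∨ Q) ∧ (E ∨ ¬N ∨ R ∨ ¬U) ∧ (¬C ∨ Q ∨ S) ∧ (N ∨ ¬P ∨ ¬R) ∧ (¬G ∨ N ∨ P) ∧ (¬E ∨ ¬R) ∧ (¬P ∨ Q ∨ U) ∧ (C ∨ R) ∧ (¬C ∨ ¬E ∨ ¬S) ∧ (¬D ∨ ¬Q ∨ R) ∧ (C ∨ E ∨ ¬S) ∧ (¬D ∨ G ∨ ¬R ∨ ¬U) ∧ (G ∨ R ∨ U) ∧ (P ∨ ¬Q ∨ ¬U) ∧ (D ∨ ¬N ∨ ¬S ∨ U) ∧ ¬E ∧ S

D = False, Q = False, P = False, G = False, U = True, E = False, R = True, N = False, C = True, S = True

Unit clause (¬D) forces D = False.
Unit clause (¬E) forces E = False.
Unit clause (S) forces S = True.
In (C ∨ E ∨ ¬S) only C is left, so C = True.
Set Q = False.
Set P = False.
  then (¬N ∨ P) forces N = False.
  then (P ∨ R) forces R = True.
  then (¬G ∨ N ∨ P) forces G = False.
Set U = True.
All clauses satisfied.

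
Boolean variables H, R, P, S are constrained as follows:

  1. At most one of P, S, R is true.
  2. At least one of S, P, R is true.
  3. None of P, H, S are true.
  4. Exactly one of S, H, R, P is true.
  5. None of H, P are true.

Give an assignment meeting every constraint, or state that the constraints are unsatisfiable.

H=F; R=T; P=F; S=F

  (1) {P, S, R}: 1 true — at most one ✓
  (2) {S, P, R}: 1 true — at least one ✓
  (3) {P, H, S}: 0 true — none ✓
  (4) {S, H, R, P}: 1 true — exactly one ✓
  (5) {H, P}: 0 true — none ✓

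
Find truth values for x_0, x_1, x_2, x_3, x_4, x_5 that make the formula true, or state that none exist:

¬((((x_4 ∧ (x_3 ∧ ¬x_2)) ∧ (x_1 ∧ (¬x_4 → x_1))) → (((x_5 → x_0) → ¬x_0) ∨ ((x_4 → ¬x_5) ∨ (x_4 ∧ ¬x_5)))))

x_0: True, x_1: True, x_2: False, x_3: True, x_4: True, x_5: True

  ¬((((x_4 ∧ (x_3 ∧ ¬x_2)) ∧ (x_1 ∧ (¬x_4 → x_1))) → (((x_5 → x_0) → ¬x_0) ∨ ((x_4 → ¬x_5) ∨ (x_4 ∧ ¬x_5))))) = True
    ((x_4 ∧ (x_3 ∧ ¬x_2)) ∧ (x_1 ∧ (¬x_4 → x_1))) → (((x_5 → x_0) → ¬x_0) ∨ ((x_4 → ¬x_5) ∨ (x_4 ∧ ¬x_5))) = False
      (x_4 ∧ (x_3 ∧ ¬x_2)) ∧ (x_1 ∧ (¬x_4 → x_1)) = True
        x_4 ∧ (x_3 ∧ ¬x_2) = True
          x_3 ∧ ¬x_2 = True
            ¬x_2 = True
        x_1 ∧ (¬x_4 → x_1) = True
          ¬x_4 → x_1 = True
            ¬x_4 = False
      ((x_5 → x_0) → ¬x_0) ∨ ((x_4 → ¬x_5) ∨ (x_4 ∧ ¬x_5)) = False
        (x_5 → x_0) → ¬x_0 = False
          x_5 → x_0 = True
          ¬x_0 = False
        (x_4 → ¬x_5) ∨ (x_4 ∧ ¬x_5) = False
          x_4 → ¬x_5 = False
            ¬x_5 = False
          x_4 ∧ ¬x_5 = False
            ¬x_5 = False
The formula evaluates to True.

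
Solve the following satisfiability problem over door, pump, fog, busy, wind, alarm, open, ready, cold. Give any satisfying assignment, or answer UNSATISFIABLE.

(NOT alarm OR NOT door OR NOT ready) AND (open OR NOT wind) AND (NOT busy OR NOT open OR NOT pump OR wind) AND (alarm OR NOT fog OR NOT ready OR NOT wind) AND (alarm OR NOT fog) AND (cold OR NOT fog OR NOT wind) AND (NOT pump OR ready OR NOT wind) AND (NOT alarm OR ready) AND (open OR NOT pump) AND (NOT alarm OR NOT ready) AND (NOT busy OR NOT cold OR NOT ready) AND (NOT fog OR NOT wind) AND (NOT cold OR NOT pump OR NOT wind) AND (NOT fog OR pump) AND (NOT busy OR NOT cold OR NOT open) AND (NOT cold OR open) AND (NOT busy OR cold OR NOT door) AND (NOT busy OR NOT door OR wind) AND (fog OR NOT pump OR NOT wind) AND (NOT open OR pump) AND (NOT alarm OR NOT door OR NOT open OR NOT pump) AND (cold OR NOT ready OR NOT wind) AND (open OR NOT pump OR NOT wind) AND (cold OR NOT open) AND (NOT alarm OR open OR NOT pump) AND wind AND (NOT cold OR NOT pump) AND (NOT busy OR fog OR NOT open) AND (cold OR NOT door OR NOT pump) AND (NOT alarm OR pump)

The formula is unsatisfiable.

Case wind = True:
  (open OR NOT wind) forces open = True.
  (NOT fog OR NOT wind) forces fog = False.
  (fog OR NOT pump OR NOT wind) forces pump = False.
  Clause (NOT open OR pump) is falsified — contradiction.
Case wind = False:
  Clause (wind) is falsified — contradiction.
Both cases fail, so the formula is unsatisfiable.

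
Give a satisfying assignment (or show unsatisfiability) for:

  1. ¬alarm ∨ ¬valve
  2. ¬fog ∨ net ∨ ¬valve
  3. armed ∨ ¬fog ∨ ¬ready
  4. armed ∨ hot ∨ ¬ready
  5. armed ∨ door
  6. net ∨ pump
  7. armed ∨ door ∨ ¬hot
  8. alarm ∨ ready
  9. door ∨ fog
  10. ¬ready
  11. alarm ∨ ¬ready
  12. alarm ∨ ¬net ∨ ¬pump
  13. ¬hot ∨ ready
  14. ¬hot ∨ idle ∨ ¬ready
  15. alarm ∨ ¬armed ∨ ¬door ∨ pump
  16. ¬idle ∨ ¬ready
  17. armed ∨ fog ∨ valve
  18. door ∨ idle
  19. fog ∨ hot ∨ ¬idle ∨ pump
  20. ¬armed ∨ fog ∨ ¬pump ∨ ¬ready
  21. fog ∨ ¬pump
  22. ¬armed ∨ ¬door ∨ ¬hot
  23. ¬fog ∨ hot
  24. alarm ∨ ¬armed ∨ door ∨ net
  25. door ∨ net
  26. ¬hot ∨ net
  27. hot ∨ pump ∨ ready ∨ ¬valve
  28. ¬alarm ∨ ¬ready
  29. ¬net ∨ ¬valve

Unit clause (¬ready) forces ready = False.
In (¬hot ∨ ready) only ¬hot is left, so hot = False.
In (¬fog ∨ hot) only ¬fog is left, so fog = False.
In (alarm ∨ ready) only alarm is left, so alarm = True.
In (door ∨ fog) only door is left, so door = True.
In (fog ∨ ¬pump) only ¬pump is left, so pump = False.
In (hot ∨ pump ∨ ready ∨ ¬valve) only ¬valve is left, so valve = False.
In (net ∨ pump) only net is left, so net = True.
In (armed ∨ fog ∨ valve) only armed is left, so armed = True.
In (fog ∨ hot ∨ ¬idle ∨ pump) only ¬idle is left, so idle = False.
All clauses satisfied.

ready = False, door = True, fog = False, armed = True, idle = False, valve = False, hot = False, pump = False, alarm = True, net = True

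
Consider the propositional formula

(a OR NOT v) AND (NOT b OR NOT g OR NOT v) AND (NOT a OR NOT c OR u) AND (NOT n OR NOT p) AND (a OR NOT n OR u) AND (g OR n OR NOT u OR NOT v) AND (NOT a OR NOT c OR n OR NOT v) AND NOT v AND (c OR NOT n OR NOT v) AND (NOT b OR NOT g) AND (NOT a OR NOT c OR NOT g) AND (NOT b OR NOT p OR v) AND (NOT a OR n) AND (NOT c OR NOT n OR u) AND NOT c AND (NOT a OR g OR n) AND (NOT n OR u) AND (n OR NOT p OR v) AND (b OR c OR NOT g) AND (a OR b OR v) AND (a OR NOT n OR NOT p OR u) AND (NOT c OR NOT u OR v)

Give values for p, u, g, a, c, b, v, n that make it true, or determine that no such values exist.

p = False; u = True; g = False; a = False; c = False; b = True; v = False; n = True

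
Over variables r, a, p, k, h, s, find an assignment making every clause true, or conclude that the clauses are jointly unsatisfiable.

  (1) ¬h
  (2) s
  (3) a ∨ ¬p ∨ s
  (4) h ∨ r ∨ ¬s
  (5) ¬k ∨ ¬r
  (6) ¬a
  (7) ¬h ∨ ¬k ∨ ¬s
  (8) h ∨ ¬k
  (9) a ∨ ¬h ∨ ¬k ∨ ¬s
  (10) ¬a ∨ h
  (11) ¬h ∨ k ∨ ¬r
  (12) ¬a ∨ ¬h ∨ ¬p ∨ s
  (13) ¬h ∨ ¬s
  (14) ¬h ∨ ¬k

Unit clause (¬h) forces h = False.
Unit clause (s) forces s = True.
In (h ∨ r ∨ ¬s) only r is left, so r = True.
In (¬k ∨ ¬r) only ¬k is left, so k = False.
Unit clause (¬a) forces a = False.
Set p = False.
All clauses satisfied.

r=T, a=F, p=F, k=F, h=F, s=T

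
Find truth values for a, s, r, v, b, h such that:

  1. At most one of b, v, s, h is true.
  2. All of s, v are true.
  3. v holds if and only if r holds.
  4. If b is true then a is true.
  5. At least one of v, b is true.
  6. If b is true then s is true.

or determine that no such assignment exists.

Case s = True:
  (1) with s=T forces b = False.
  (1) with s=T forces v = False.
  Constraint (2) is violated (v=F) — contradiction.
Case s = False:
  Constraint (2) is violated (s=F) — contradiction.
Both cases fail — unsatisfiable.

The formula is unsatisfiable.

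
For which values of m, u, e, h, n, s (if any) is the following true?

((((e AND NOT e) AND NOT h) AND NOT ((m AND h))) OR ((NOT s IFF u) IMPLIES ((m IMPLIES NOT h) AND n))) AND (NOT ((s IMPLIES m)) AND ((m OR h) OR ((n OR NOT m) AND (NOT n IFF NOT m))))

m = False, u = True, e = False, h = True, n = False, s = True

  (((e AND NOT e) AND NOT h) AND NOT ((m AND h))) OR ((NOT s IFF u) IMPLIES ((m IMPLIES NOT h) AND n)) = True
    ((e AND NOT e) AND NOT h) AND NOT ((m AND h)) = False
      (e AND NOT e) AND NOT h = False
        e AND NOT e = False
          NOT e = True
        NOT h = False
      NOT ((m AND h)) = True
        m AND h = False
    (NOT s IFF u) IMPLIES ((m IMPLIES NOT h) AND n) = True
      NOT s IFF u = False
        NOT s = False
      (m IMPLIES NOT h) AND n = False
        m IMPLIES NOT h = True
          NOT h = False
  NOT ((s IMPLIES m)) AND ((m OR h) OR ((n OR NOT m) AND (NOT n IFF NOT m))) = True
    NOT ((s IMPLIES m)) = True
      s IMPLIES m = False
    (m OR h) OR ((n OR NOT m) AND (NOT n IFF NOT m)) = True
      m OR h = True
      (n OR NOT m) AND (NOT n IFF NOT m) = True
        n OR NOT m = True
          NOT m = True
        NOT n IFF NOT m = True
          NOT n = True
          NOT m = True
Both conjuncts True, so the formula holds.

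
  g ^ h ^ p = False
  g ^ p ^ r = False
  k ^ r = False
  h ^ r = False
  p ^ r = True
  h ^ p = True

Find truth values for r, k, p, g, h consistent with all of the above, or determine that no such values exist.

r=T, k=T, p=F, g=T, h=T

g ^ h ^ p = T ^ T ^ F = False ✓
g ^ p ^ r = T ^ F ^ T = False ✓
k ^ r = T ^ T = False ✓
h ^ r = T ^ T = False ✓
p ^ r = F ^ T = True ✓
h ^ p = T ^ F = True ✓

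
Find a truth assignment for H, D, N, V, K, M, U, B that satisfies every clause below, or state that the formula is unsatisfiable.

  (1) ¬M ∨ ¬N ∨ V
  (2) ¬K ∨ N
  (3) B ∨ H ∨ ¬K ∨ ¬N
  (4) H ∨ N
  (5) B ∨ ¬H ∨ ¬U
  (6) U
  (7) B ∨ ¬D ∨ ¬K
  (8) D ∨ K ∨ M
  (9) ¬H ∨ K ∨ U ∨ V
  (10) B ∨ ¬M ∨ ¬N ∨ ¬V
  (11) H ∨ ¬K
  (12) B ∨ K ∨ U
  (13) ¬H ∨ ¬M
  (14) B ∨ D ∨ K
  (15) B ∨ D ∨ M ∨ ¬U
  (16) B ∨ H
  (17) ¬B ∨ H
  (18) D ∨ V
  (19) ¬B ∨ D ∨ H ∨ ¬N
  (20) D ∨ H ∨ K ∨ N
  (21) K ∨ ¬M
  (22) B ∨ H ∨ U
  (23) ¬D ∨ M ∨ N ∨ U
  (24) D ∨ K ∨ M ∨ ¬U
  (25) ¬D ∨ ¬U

H = True; D = False; N = True; V = True; K = True; M = False; U = True; B = True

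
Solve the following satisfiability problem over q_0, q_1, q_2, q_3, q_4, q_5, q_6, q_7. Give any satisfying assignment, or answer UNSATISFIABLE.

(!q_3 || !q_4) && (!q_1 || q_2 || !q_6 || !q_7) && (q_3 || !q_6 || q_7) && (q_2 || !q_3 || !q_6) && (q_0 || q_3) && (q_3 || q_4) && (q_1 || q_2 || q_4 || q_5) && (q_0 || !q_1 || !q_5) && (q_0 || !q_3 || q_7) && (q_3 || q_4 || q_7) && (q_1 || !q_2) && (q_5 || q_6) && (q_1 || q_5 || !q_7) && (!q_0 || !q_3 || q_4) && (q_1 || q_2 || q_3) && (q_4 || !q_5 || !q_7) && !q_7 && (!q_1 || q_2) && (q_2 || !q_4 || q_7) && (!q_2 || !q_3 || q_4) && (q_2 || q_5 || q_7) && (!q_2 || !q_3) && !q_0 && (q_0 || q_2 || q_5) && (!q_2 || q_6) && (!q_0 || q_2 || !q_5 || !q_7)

Case q_7 = True:
  Clause (!q_7) is falsified — contradiction.
Case q_7 = False:
  (!q_0) forces q_0 = False.
  (q_0 || q_3) forces q_3 = True.
  Clause (q_0 || !q_3 || q_7) is falsified — contradiction.
Both cases fail, so the formula is unsatisfiable.

The formula is unsatisfiable.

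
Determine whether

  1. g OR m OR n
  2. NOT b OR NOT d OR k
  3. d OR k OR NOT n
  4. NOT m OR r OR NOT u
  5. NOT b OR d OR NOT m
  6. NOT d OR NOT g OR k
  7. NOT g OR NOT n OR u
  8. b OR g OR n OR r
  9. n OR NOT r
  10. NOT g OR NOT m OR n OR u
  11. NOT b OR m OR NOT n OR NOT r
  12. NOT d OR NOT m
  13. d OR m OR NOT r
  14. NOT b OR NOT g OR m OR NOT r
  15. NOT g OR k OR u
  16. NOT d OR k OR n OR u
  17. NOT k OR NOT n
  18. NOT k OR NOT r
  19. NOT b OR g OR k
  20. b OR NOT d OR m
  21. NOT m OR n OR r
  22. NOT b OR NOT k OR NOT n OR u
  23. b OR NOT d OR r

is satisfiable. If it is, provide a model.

g = True, b = False, d = False, n = False, u = True, r = False, m = False, k = False

Set g = True.
Set b = False.
Try d = True:
  (NOT d OR NOT g OR k) forces k = True.
  (NOT d OR NOT m) forces m = False.
  clause (b OR NOT d OR m) is falsified — backtrack.
So d = False.
Set n = False.
  then (n OR NOT r) forces r = False.
  then (NOT m OR n OR r) forces m = False.
Set u = True.
Set k = False.
All clauses satisfied.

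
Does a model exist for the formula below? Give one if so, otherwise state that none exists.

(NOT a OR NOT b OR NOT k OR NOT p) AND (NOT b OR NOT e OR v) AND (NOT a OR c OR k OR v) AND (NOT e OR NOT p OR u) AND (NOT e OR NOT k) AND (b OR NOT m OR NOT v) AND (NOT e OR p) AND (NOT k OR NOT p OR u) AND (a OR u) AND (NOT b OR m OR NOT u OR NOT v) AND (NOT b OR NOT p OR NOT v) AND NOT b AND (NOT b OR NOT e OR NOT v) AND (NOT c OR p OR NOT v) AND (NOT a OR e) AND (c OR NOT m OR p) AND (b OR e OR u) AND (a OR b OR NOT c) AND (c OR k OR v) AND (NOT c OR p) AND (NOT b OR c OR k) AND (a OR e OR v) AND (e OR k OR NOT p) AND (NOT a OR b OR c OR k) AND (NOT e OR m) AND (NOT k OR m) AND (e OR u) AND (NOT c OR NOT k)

Unit clause (NOT b) forces b = False.
Set m = False.
  then (NOT e OR m) forces e = False.
  then (NOT k OR m) forces k = False.
  then (e OR u) forces u = True.
  then (NOT a OR e) forces a = False.
  then (a OR b OR NOT c) forces c = False.
  then (c OR k OR v) forces v = True.
  then (e OR k OR NOT p) forces p = False.
All clauses satisfied.

m = False, a = False, b = False, v = True, c = False, e = False, p = False, u = True, k = False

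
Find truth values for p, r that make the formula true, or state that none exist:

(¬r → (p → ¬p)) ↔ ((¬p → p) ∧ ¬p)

p = True; r = False

  (¬r → (p → ¬p)) ↔ ((¬p → p) ∧ ¬p) = True
    ¬r → (p → ¬p) = False
      ¬r = True
      p → ¬p = False
        ¬p = False
    (¬p → p) ∧ ¬p = False
      ¬p → p = True
        ¬p = False
      ¬p = False
The formula evaluates to True.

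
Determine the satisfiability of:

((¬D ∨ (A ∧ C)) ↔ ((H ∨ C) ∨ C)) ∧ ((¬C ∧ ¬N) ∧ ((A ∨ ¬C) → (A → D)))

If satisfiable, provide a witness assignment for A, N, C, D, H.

A = False; N = False; C = False; D = True; H = False

  (¬D ∨ (A ∧ C)) ↔ ((H ∨ C) ∨ C) = True
    ¬D ∨ (A ∧ C) = False
      ¬D = False
      A ∧ C = False
    (H ∨ C) ∨ C = False
      H ∨ C = False
  (¬C ∧ ¬N) ∧ ((A ∨ ¬C) → (A → D)) = True
    ¬C ∧ ¬N = True
      ¬C = True
      ¬N = True
    (A ∨ ¬C) → (A → D) = True
      A ∨ ¬C = True
        ¬C = True
      A → D = True
Both conjuncts True, so the formula holds.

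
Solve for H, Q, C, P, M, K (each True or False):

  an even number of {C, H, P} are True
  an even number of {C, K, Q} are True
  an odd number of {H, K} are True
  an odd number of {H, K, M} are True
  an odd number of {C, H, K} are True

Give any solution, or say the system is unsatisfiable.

H: False; Q: True; C: False; P: False; M: False; K: True

{C, H, P}: 0 true → even ✓
{C, K, Q}: 2 true → even ✓
{H, K}: 1 true → odd ✓
{H, K, M}: 1 true → odd ✓
{C, H, K}: 1 true → odd ✓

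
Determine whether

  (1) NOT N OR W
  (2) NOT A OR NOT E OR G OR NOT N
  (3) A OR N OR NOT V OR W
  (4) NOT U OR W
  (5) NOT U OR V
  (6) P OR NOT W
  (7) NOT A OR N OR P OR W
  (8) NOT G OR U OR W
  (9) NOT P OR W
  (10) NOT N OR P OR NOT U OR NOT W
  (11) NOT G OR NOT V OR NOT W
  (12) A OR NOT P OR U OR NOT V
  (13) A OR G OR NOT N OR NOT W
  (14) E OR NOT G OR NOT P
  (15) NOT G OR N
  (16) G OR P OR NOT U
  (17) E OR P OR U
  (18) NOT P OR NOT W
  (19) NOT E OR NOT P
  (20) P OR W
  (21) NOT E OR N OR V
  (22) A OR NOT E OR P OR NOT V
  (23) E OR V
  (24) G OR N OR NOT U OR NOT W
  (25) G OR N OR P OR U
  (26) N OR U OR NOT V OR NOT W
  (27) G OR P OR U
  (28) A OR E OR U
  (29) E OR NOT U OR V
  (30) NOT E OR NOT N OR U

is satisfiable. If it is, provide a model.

No satisfying assignment exists.

Case P = True:
  (NOT P OR W) forces W = True.
  Clause (NOT P OR NOT W) is falsified — contradiction.
Case P = False:
  (P OR NOT W) forces W = False.
  Clause (P OR W) is falsified — contradiction.
Both cases fail, so the formula is unsatisfiable.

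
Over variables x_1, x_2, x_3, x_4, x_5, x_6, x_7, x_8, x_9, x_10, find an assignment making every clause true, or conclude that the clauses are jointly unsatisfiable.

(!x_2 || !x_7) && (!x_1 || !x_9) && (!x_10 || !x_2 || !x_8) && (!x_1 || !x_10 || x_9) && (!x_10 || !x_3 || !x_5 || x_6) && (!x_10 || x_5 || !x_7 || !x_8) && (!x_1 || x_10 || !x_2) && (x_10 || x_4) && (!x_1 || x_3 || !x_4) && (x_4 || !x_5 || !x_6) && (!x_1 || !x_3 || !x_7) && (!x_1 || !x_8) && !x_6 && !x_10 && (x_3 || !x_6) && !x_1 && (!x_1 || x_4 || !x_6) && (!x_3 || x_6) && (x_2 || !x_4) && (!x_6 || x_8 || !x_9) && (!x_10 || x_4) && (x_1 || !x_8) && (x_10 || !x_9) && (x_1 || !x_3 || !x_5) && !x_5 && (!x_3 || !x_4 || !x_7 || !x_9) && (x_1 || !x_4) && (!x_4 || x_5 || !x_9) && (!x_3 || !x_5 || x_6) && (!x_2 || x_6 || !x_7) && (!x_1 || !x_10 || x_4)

Case x_1 = True:
  Clause (!x_1) is falsified — contradiction.
Case x_1 = False:
  (!x_6) forces x_6 = False.
  (!x_10) forces x_10 = False.
  (x_10 || x_4) forces x_4 = True.
  Clause (x_1 || !x_4) is falsified — contradiction.
Both cases fail, so the formula is unsatisfiable.

UNSATISFIABLE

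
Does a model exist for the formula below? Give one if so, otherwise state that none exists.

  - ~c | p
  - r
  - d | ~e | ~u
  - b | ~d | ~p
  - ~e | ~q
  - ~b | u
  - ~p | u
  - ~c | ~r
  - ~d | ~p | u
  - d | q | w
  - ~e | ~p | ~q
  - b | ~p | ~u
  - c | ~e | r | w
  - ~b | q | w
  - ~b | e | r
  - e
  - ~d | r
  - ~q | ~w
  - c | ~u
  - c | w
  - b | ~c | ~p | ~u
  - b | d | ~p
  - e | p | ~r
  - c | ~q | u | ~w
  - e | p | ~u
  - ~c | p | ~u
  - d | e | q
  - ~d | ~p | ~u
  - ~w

Unsatisfiable — no assignment works.

Case w = True:
  Clause (~w) is falsified — contradiction.
Case w = False:
  (r) forces r = True.
  (~c | ~r) forces c = False.
  Clause (c | w) is falsified — contradiction.
Both cases fail, so the formula is unsatisfiable.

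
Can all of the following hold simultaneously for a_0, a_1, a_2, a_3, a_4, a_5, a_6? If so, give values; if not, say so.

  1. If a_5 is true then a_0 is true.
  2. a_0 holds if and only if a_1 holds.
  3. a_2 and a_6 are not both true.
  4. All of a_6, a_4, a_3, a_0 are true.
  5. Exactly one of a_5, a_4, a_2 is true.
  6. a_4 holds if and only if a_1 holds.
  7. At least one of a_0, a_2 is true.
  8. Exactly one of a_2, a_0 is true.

a_0=T, a_1=T, a_2=F, a_3=T, a_4=T, a_5=F, a_6=T

  (1) a_5=F ⇒ a_0: vacuous ✓
  (2) a_0=T, a_1=T — same ✓
  (3) a_2=F, a_6=T — not both ✓
  (4) {a_6, a_4, a_3, a_0}: all 4 true ✓
  (5) {a_5, a_4, a_2}: 1 true — exactly one ✓
  (6) a_4=T, a_1=T — same ✓
  (7) {a_0, a_2}: 1 true — at least one ✓
  (8) {a_2, a_0}: 1 true — exactly one ✓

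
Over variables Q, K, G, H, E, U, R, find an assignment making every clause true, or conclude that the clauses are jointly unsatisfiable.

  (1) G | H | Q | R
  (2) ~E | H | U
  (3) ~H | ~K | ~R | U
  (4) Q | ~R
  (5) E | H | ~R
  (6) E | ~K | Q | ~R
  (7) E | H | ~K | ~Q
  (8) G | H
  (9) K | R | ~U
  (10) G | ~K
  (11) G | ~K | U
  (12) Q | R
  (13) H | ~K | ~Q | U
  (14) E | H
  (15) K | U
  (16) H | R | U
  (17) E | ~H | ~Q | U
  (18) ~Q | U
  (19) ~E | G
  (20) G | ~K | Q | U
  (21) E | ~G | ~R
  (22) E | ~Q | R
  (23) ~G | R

Set Q = True.
  then (~Q | U) forces U = True.
Set K = False.
  then (K | R | ~U) forces R = True.
Set G = True.
  then (E | ~G | ~R) forces E = True.
Set H = False.
All clauses satisfied.

Q: True; K: False; G: True; H: False; E: True; U: True; R: True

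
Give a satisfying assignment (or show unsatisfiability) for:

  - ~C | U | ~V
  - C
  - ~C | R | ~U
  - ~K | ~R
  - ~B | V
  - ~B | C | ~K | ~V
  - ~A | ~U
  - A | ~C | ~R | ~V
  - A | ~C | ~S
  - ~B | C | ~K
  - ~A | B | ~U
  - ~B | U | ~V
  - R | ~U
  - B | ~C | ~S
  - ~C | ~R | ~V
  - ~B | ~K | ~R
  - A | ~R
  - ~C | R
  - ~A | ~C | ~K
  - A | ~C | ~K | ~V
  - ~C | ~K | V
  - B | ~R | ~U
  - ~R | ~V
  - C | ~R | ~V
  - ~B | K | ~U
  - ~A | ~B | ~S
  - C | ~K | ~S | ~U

B = False; U = False; V = False; A = True; K = False; C = True; S = False; R = True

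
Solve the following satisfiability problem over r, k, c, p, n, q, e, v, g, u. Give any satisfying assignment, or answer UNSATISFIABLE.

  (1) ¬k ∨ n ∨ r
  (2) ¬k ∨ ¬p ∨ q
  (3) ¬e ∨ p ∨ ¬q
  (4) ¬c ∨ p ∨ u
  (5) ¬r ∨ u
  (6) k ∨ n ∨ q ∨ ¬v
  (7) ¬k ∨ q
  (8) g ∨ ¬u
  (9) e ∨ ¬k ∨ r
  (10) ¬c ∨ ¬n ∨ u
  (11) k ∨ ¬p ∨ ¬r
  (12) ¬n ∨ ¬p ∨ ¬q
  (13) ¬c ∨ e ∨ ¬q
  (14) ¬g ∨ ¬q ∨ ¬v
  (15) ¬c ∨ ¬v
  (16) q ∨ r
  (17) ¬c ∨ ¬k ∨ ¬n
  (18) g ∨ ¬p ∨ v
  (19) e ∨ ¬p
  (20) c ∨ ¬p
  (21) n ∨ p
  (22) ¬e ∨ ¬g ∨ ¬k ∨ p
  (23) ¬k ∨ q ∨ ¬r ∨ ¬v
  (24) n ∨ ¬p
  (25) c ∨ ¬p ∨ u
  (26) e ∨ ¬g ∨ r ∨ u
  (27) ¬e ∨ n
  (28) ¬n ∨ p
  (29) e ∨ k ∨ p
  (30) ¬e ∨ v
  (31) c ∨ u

Case p = True:
  (e ∨ ¬p) forces e = True.
  (c ∨ ¬p) forces c = True.
  (¬c ∨ ¬v) forces v = False.
  Clause (¬e ∨ v) is falsified — contradiction.
Case p = False:
  (n ∨ p) forces n = True.
  Clause (¬n ∨ p) is falsified — contradiction.
Both cases fail, so the formula is unsatisfiable.

UNSATISFIABLE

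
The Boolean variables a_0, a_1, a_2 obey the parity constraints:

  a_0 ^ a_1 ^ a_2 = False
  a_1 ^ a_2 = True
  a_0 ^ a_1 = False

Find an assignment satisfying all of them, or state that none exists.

a_0 = True, a_1 = True, a_2 = False

a_0 ^ a_1 ^ a_2 = T ^ T ^ F = False ✓
a_1 ^ a_2 = T ^ F = True ✓
a_0 ^ a_1 = T ^ T = False ✓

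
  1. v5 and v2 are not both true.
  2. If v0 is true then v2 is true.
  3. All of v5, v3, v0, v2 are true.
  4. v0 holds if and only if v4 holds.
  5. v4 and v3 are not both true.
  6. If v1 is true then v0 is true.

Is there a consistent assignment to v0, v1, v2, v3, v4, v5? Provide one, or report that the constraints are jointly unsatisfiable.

Unsatisfiable

Case v2 = True:
  (1) with v2=T forces v5 = False.
  Constraint (3) is violated (v5=F) — contradiction.
Case v2 = False:
  Constraint (3) is violated (v2=F) — contradiction.
Both cases fail — unsatisfiable.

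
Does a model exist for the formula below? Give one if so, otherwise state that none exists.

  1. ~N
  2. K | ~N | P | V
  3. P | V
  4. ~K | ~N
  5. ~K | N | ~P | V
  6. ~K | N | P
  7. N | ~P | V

Unit clause (~N) forces N = False.
Set P = False.
  then (P | V) forces V = True.
  then (~K | N | P) forces K = False.
Check each clause:
  (~N): ~N holds.
  (K | ~N | P | V): ~N holds.
  (P | V): V holds.
  (~K | ~N): ~K holds.
  (~K | N | ~P | V): ~K holds.
  (~K | N | P): ~K holds.
  (N | ~P | V): ~P holds.
All clauses satisfied.

P = False, V = True, N = False, K = False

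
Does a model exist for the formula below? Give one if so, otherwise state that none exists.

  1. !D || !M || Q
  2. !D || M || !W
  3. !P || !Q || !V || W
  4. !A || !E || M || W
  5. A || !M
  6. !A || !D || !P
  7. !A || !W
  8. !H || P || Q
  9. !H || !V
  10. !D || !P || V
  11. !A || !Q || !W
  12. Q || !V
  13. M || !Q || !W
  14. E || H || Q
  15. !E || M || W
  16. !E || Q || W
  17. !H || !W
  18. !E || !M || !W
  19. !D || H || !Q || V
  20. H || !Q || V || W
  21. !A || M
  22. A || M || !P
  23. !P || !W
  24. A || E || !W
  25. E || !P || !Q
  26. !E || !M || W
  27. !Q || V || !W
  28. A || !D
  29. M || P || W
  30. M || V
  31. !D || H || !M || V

Set E = False.
Set Q = True.
  then (E || !P || !Q) forces P = False.
Set H = False.
Set D = False.
Set A = True.
  then (!A || !W) forces W = False.
  then (H || !Q || V || W) forces V = True.
  then (!A || M) forces M = True.
All clauses satisfied.

E: False; Q: True; H: False; D: False; P: False; A: True; W: False; V: True; M: True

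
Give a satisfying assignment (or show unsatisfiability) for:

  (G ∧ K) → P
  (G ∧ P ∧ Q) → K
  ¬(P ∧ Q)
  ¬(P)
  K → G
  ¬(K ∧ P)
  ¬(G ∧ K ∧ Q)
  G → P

Unit clause (¬P) forces P = False.
In (¬G ∨ P) only ¬G is left, so G = False.
In (G ∨ ¬K) only ¬K is left, so K = False.
Set Q = True.
Check each clause:
  (¬P): ¬P holds.
  (¬P ∨ ¬Q): ¬P holds.
  (¬G ∨ ¬K ∨ P): ¬G holds.
  (¬G ∨ P): ¬G holds.
  (¬G ∨ K ∨ ¬P ∨ ¬Q): ¬G holds.
  (¬G ∨ ¬K ∨ ¬Q): ¬G holds.
  (G ∨ ¬K): ¬K holds.
  (¬K ∨ ¬P): ¬K holds.
All clauses satisfied.

K = False; Q = True; G = False; P = False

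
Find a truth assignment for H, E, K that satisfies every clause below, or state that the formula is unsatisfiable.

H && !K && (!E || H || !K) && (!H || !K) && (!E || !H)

Unit clause (H) forces H = True.
Unit clause (!K) forces K = False.
In (!E || !H) only !E is left, so E = False.
Check each clause:
  (H): H holds.
  (!K): !K holds.
  (!E || H || !K): !E holds.
  (!H || !K): !K holds.
  (!E || !H): !E holds.
All clauses satisfied.

H=T, E=F, K=F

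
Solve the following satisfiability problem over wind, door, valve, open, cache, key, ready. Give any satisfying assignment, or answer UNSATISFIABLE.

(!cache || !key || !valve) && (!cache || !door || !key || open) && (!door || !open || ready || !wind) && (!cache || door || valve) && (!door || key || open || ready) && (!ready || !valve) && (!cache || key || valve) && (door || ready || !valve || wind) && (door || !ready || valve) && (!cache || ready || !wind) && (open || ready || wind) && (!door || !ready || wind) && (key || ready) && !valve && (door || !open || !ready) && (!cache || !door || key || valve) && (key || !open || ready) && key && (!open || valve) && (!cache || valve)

Unit clause (!valve) forces valve = False.
Unit clause (key) forces key = True.
In (!open || valve) only !open is left, so open = False.
In (!cache || valve) only !cache is left, so cache = False.
Try wind = False:
  (open || ready || wind) forces ready = True.
  (door || !ready || valve) forces door = True.
  clause (!door || !ready || wind) is falsified — backtrack.
So wind = True.
Set door = True.
Set ready = True.
All clauses satisfied.

wind: True; door: True; valve: False; open: False; cache: False; key: True; ready: True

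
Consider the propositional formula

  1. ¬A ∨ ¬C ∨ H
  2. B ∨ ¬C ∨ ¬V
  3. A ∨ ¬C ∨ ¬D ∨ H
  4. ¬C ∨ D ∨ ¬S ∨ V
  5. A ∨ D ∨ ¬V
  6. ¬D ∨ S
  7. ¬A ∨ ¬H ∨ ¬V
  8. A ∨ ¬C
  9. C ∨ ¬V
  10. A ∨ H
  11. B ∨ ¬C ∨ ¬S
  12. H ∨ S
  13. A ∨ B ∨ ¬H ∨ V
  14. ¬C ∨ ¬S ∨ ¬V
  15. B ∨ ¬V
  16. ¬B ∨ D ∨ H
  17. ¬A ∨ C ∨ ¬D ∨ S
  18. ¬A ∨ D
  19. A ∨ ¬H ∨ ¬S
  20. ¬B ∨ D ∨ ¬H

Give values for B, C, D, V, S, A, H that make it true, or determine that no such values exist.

Set B = False.
  then (B ∨ ¬V) forces V = False.
Try C = True:
  (A ∨ ¬C) forces A = True.
  (¬A ∨ ¬C ∨ H) forces H = True.
  (B ∨ ¬C ∨ ¬S) forces S = False.
  (¬D ∨ S) forces D = False.
  clause (¬A ∨ D) is falsified — backtrack.
So C = False.
Set D = True.
  then (¬D ∨ S) forces S = True.
Set A = True.
Set H = False.
All clauses satisfied.

B = False; C = False; D = True; V = False; S = True; A = True; H = False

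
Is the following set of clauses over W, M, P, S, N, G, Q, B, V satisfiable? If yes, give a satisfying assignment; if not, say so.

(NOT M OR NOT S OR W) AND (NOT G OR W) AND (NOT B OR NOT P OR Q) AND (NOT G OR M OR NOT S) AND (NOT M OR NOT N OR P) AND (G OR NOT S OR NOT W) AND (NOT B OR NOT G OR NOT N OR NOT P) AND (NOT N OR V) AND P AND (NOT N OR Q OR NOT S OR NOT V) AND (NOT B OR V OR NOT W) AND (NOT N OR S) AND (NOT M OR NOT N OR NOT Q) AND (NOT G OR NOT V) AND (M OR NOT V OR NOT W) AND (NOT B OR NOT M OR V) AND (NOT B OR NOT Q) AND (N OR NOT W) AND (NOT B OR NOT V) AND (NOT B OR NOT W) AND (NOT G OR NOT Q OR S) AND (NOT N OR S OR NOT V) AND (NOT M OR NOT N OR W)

W = False; M = False; P = True; S = True; N = False; G = False; Q = True; B = False; V = True

Unit clause (P) forces P = True.
Try W = True:
  (N OR NOT W) forces N = True.
  (NOT N OR V) forces V = True.
  (NOT N OR S) forces S = True.
  (G OR NOT S OR NOT W) forces G = True.
  clause (NOT G OR NOT V) is falsified — backtrack.
So W = False.
  then (NOT G OR W) forces G = False.
Set M = False.
Set S = True.
Set N = False.
Set Q = True.
  then (NOT B OR NOT Q) forces B = False.
Set V = True.
All clauses satisfied.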